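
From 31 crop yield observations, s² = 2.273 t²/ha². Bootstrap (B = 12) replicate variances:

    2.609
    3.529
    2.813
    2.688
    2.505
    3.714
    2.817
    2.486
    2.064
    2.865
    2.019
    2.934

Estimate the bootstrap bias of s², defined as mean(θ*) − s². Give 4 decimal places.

mean(θ*) = (2.609 + 3.529 + 2.813 + 2.688 + 2.505 + 3.714 + 2.817 + 2.486 + 2.064 + 2.865 + 2.019 + 2.934) / 12 = 2.75358
bias = 2.75358 − 2.273

bias = +0.4806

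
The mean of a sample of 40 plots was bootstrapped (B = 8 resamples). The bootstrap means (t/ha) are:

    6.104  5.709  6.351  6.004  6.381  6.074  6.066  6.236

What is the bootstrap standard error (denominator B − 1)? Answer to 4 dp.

Bootstrap SE is the standard deviation of the 8 replicate means.
Mean of replicates: (6.104 + 5.709 + 6.351 + 6.004 + 6.381 + 6.074 + 6.066 + 6.236) / 8 = 48.92500 / 8 = 6.11562
Sum of squared deviations: (−0.01162)² + (−0.40663)² + (+0.23538)² + (−0.11163)² + (+0.26538)² + (−0.04162)² + (−0.04962)² + (+0.12038)² = 0.32245
Variance = 0.32245 / 7 = 0.04606
SE* = √0.04606

SE* = 0.2146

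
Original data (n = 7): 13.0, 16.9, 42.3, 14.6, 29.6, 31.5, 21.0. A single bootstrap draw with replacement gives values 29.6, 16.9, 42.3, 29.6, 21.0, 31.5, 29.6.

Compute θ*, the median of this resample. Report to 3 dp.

Sorted: 16.9, 21.0, 29.6, 29.6, 29.6, 31.5, 42.3
Median = middle value = 29.600

θ* = 29.600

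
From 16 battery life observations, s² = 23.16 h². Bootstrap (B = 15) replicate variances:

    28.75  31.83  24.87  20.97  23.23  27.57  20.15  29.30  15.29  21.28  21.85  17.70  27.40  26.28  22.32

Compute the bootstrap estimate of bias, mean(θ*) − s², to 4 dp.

bias = +0.7593

mean(θ*) = (28.75 + 31.83 + 24.87 + 20.97 + 23.23 + 27.57 + 20.15 + 29.30 + 15.29 + 21.28 + 21.85 + 17.70 + 27.40 + 26.28 + 22.32) / 15 = 23.91933
bias = 23.91933 − 23.16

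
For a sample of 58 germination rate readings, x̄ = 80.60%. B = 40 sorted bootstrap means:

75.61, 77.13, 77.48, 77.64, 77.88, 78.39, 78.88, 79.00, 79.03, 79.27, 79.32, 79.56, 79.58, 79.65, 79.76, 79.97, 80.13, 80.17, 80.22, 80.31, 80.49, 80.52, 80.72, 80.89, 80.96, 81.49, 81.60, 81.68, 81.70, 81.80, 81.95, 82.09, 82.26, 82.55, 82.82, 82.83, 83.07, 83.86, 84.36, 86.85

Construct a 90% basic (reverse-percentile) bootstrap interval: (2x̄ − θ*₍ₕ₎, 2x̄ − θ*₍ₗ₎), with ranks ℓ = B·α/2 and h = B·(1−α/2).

(77.34, 84.07)

Percentile endpoints at ranks 2 and 38: θ*₍2₎ = 77.13, θ*₍38₎ = 83.86.
Basic interval reflects these around x̄:
  lower = 2 × 80.60 − 83.86 = 77.34
  upper = 2 × 80.60 − 77.13 = 84.07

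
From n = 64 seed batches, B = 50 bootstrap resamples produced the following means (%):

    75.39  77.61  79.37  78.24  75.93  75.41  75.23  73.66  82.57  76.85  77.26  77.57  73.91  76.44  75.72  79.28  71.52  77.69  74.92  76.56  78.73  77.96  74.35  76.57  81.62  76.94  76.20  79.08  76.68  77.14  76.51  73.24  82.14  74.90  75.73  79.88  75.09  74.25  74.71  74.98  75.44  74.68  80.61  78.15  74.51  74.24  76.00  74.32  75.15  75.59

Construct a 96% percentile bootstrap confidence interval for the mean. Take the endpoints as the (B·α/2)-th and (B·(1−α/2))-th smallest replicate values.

(71.52, 82.14)

Sorted replicates: 71.52, 73.24, 73.66, 73.91, 74.24, 74.25, 74.32, 74.35, 74.51, 74.68, 74.71, 74.90, 74.92, 74.98, 75.09, 75.15, 75.23, 75.39, 75.41, 75.44, 75.59, 75.72, 75.73, 75.93, 76.00, 76.20, 76.44, 76.51, 76.56, 76.57, 76.68, 76.85, 76.94, 77.14, 77.26, 77.57, 77.61, 77.69, 77.96, 78.15, 78.24, 78.73, 79.08, 79.28, 79.37, 79.88, 80.61, 81.62, 82.14, 82.57
α = 0.04; lower rank = 50 × 0.020 = 1; upper rank = 50 × 0.980 = 49.
The 1st smallest replicate is 71.52; the 49th is 82.14.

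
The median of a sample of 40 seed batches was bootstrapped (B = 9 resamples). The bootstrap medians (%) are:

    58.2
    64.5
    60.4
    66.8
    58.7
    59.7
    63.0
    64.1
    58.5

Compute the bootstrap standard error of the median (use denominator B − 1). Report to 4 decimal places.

SE* = 3.1277

Bootstrap SE is the standard deviation of the 9 replicate medians.
Mean of replicates: (58.2 + 64.5 + 60.4 + 66.8 + 58.7 + 59.7 + 63.0 + 64.1 + 58.5) / 9 = 553.90000 / 9 = 61.54444
Sum of squared deviations: (−3.34444)² + (+2.95556)² + (−1.14444)² + (+5.25556)² + (−2.84444)² + (−1.84444)² + (+1.45556)² + (+2.55556)² + (−3.04444)² = 78.26222
Variance = 78.26222 / 8 = 9.78278
SE* = √9.78278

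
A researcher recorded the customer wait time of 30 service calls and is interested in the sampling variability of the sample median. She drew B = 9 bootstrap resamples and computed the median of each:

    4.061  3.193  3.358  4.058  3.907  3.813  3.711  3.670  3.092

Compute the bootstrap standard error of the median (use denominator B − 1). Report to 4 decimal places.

SE* = 0.3601

Bootstrap SE is the standard deviation of the 9 replicate medians.
Mean of replicates: (4.061 + 3.193 + 3.358 + 4.058 + 3.907 + 3.813 + 3.711 + 3.670 + 3.092) / 9 = 32.86300 / 9 = 3.65144
Sum of squared deviations: (+0.40956)² + (−0.45844)² + (−0.29344)² + (+0.40656)² + (+0.25556)² + (+0.16156)² + (+0.05956)² + (+0.01856)² + (−0.55944)² = 1.03758
Variance = 1.03758 / 8 = 0.12970
SE* = √0.12970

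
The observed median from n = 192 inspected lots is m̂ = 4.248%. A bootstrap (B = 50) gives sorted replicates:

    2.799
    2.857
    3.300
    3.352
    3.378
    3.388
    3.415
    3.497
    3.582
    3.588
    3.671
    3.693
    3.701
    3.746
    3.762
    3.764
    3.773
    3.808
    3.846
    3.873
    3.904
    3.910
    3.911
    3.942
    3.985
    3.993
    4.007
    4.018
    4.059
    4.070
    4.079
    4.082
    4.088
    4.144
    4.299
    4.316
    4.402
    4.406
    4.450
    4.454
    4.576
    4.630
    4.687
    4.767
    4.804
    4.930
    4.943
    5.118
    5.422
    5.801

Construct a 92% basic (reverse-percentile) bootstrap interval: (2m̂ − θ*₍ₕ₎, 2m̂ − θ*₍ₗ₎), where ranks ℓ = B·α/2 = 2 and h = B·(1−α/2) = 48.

(3.378, 5.639)

Percentile endpoints at ranks 2 and 48: θ*₍2₎ = 2.857, θ*₍48₎ = 5.118.
Basic interval reflects these around m̂:
  lower = 2 × 4.248 − 5.118 = 3.378
  upper = 2 × 4.248 − 2.857 = 5.639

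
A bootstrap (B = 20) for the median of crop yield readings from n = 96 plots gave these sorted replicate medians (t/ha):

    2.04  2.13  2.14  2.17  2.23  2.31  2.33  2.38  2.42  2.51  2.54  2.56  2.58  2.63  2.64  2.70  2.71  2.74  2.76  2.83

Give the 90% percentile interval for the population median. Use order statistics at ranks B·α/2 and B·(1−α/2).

(2.04, 2.76)

α = 0.10; lower rank = 20 × 0.050 = 1; upper rank = 20 × 0.950 = 19.
The 1st smallest replicate is 2.04; the 19th is 2.76.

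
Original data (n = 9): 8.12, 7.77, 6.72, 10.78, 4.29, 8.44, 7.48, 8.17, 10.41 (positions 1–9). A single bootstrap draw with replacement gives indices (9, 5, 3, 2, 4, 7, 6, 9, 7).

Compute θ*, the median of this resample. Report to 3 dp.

θ* = 7.770

Resample values: 10.41, 4.29, 6.72, 7.77, 10.78, 7.48, 8.44, 10.41, 7.48.
Sorted: 4.29, 6.72, 7.48, 7.48, 7.77, 8.44, 10.41, 10.41, 10.78
Median = middle value = 7.770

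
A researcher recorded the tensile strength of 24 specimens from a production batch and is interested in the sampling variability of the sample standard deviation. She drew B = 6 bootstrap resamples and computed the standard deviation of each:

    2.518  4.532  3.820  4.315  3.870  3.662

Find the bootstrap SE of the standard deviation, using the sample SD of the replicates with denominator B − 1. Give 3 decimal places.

Bootstrap SE is the standard deviation of the 6 replicate standard deviations.
Mean of replicates: (2.518 + 4.532 + 3.820 + 4.315 + 3.870 + 3.662) / 6 = 22.7170 / 6 = 3.7862
Sum of squared deviations: (−1.2682)² + (+0.7458)² + (+0.0338)² + (+0.5288)² + (+0.0838)² + (−0.1242)² = 2.4678
Variance = 2.4678 / 5 = 0.4936
SE* = √0.4936

SE* = 0.703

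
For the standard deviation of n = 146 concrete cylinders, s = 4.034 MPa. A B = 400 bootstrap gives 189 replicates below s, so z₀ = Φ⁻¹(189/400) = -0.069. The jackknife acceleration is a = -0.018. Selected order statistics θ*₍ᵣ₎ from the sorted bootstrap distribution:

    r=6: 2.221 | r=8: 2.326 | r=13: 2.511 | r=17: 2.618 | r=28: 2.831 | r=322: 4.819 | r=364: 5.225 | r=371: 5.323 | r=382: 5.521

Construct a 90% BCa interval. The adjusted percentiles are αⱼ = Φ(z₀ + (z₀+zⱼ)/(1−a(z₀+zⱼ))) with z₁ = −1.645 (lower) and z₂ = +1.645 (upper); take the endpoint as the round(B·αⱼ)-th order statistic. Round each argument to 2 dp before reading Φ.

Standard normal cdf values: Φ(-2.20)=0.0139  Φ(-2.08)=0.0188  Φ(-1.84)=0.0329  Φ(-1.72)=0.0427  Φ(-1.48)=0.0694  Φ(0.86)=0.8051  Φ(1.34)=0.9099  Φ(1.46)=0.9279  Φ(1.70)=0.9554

(2.511, 5.323)

Lower: z₀ + z₁ = -0.069 + (-1.645) = -1.714; 1 − a(z₀+z₁) = 1 − (-0.018)(-1.714) = 0.9691; argument = -0.069 + (-1.714)/0.9691 = -1.8376 → -1.84.
α₁ = Φ(-1.84) = 0.0329; rank = round(400 × 0.0329) = 13; θ*₍13₎ = 2.511.
Upper: z₀ + z₂ = 1.576; 1 − a(z₀+z₂) = 1.0284; argument = 1.4635 → 1.46; α₂ = 0.9279; rank = 371; θ*₍371₎ = 5.323.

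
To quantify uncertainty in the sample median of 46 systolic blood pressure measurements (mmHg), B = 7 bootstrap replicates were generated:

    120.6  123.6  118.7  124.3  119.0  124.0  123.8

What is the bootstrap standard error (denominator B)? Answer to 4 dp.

Bootstrap SE is the standard deviation of the 7 replicate medians.
Mean of replicates: (120.6 + 123.6 + 118.7 + 124.3 + 119.0 + 124.0 + 123.8) / 7 = 854.00000 / 7 = 122.00000
Sum of squared deviations: (−1.40000)² + (+1.60000)² + (−3.30000)² + (+2.30000)² + (−3.00000)² + (+2.00000)² + (+1.80000)² = 36.94000
Variance = 36.94000 / 7 = 5.27714
SE* = √5.27714

SE* = 2.2972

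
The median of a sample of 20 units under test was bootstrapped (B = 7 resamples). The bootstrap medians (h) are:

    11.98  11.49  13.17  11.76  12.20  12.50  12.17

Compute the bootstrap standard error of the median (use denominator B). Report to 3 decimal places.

SE* = 0.504

Bootstrap SE is the standard deviation of the 7 replicate medians.
Mean of replicates: (11.98 + 11.49 + 13.17 + 11.76 + 12.20 + 12.50 + 12.17) / 7 = 85.2700 / 7 = 12.1814
Sum of squared deviations: (−0.2014)² + (−0.6914)² + (+0.9886)² + (−0.4214)² + (+0.0186)² + (+0.3186)² + (−0.0114)² = 1.7755
Variance = 1.7755 / 7 = 0.2536
SE* = √0.2536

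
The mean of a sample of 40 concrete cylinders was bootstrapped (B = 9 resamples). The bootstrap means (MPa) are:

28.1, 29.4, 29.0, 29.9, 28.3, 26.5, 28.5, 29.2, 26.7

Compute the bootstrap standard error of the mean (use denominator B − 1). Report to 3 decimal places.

SE* = 1.165

Bootstrap SE is the standard deviation of the 9 replicate means.
Mean of replicates: (28.1 + 29.4 + 29.0 + 29.9 + 28.3 + 26.5 + 28.5 + 29.2 + 26.7) / 9 = 255.6000 / 9 = 28.4000
Sum of squared deviations: (−0.3000)² + (+1.0000)² + (+0.6000)² + (+1.5000)² + (−0.1000)² + (−1.9000)² + (+0.1000)² + (+0.8000)² + (−1.7000)² = 10.8600
Variance = 10.8600 / 8 = 1.3575
SE* = √1.3575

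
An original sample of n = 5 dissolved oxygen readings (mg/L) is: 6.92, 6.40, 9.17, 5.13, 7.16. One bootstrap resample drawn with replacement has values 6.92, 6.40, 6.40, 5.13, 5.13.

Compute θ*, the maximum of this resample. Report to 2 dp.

Maximum = 6.92

θ* = 6.92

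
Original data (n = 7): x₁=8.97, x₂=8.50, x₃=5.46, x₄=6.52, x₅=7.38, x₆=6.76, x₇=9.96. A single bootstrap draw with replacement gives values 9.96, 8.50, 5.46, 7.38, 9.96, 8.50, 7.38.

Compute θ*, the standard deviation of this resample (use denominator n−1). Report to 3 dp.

Mean = 8.1629; sum of squared deviations = 15.2179
s² = 15.2179 / 6 = 2.5363
s = √2.5363 = 1.593

θ* = 1.593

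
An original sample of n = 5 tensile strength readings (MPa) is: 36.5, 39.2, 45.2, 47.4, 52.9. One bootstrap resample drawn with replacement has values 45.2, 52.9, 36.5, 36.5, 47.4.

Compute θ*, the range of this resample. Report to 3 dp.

θ* = 16.400

Range = 52.9 − 36.5 = 16.400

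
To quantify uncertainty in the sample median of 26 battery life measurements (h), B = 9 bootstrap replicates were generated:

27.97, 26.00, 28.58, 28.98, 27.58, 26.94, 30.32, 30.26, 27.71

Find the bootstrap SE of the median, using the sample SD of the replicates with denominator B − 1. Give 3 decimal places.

SE* = 1.439

Bootstrap SE is the standard deviation of the 9 replicate medians.
Mean of replicates: (27.97 + 26.00 + 28.58 + 28.98 + 27.58 + 26.94 + 30.32 + 30.26 + 27.71) / 9 = 254.3400 / 9 = 28.2600
Sum of squared deviations: (−0.2900)² + (−2.2600)² + (+0.3200)² + (+0.7200)² + (−0.6800)² + (−1.3200)² + (+2.0600)² + (+2.0000)² + (−0.5500)² = 16.5634
Variance = 16.5634 / 8 = 2.0704
SE* = √2.0704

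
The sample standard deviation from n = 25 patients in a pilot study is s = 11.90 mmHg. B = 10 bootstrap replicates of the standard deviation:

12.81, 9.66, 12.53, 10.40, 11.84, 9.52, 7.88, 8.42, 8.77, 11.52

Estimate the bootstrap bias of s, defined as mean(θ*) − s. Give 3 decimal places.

mean(θ*) = (12.81 + 9.66 + 12.53 + 10.40 + 11.84 + 9.52 + 7.88 + 8.42 + 8.77 + 11.52) / 10 = 10.3350
bias = 10.3350 − 11.90

bias = −1.565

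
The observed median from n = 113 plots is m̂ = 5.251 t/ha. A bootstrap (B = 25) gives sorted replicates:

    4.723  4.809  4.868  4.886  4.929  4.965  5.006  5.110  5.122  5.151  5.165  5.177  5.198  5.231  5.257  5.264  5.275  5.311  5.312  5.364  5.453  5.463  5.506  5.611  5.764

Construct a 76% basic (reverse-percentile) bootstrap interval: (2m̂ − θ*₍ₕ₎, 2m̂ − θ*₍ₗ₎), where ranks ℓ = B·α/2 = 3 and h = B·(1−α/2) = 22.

Percentile endpoints at ranks 3 and 22: θ*₍3₎ = 4.868, θ*₍22₎ = 5.463.
Basic interval reflects these around m̂:
  lower = 2 × 5.251 − 5.463 = 5.039
  upper = 2 × 5.251 − 4.868 = 5.634

(5.039, 5.634)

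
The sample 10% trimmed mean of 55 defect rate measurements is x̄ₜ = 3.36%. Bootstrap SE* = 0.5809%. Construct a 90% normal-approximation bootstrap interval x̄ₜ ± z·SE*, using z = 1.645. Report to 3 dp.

Margin = 1.645 × 0.5809 = 0.9556
Interval: 3.36 ± 0.9556

(2.404, 4.316)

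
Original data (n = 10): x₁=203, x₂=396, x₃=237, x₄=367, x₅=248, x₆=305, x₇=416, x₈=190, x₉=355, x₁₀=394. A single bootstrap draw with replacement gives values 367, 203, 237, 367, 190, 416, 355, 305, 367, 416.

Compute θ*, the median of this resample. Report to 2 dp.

Sorted: 190, 203, 237, 305, 355, 367, 367, 367, 416, 416
Median = average of the two middle values = 361.00

θ* = 361.00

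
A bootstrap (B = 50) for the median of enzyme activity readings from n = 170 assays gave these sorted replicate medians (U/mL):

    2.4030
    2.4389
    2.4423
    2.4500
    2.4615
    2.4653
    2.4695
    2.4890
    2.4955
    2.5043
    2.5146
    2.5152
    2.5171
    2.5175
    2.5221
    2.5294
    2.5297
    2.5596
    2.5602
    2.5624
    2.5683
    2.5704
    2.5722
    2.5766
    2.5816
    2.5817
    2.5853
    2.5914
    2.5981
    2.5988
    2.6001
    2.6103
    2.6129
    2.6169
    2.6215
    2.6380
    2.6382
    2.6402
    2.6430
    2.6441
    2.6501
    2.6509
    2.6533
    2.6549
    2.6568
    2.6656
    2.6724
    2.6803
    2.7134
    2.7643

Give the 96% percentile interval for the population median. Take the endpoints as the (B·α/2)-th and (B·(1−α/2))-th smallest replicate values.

(2.4030, 2.7134)

α = 0.04; lower rank = 50 × 0.020 = 1; upper rank = 50 × 0.980 = 49.
The 1st smallest replicate is 2.4030; the 49th is 2.7134.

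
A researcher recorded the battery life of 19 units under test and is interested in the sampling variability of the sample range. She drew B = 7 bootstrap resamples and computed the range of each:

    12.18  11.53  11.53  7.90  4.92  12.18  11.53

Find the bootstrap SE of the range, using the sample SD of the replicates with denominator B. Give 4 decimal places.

SE* = 2.5717

Bootstrap SE is the standard deviation of the 7 replicate ranges.
Mean of replicates: (12.18 + 11.53 + 11.53 + 7.90 + 4.92 + 12.18 + 11.53) / 7 = 71.77000 / 7 = 10.25286
Sum of squared deviations: (+1.92714)² + (+1.27714)² + (+1.27714)² + (−2.35286)² + (−5.33286)² + (+1.92714)² + (+1.27714)² = 46.29634
Variance = 46.29634 / 7 = 6.61376
SE* = √6.61376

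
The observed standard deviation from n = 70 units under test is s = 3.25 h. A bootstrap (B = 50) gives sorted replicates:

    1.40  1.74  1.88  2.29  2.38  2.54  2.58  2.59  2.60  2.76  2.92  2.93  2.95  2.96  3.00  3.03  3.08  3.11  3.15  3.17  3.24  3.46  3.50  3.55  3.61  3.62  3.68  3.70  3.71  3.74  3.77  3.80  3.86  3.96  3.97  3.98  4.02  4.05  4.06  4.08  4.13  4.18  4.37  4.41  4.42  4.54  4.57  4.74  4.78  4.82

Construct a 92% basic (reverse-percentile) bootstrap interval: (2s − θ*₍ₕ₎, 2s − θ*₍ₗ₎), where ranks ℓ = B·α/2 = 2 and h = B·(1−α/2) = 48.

(1.76, 4.76)

Percentile endpoints at ranks 2 and 48: θ*₍2₎ = 1.74, θ*₍48₎ = 4.74.
Basic interval reflects these around s:
  lower = 2 × 3.25 − 4.74 = 1.76
  upper = 2 × 3.25 − 1.74 = 4.76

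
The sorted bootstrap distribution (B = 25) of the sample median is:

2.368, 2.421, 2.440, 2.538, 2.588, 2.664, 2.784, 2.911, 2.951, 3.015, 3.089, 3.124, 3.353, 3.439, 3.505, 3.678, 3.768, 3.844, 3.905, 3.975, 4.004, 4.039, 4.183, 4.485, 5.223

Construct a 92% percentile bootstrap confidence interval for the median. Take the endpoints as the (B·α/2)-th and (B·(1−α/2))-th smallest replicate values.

(2.368, 4.485)

α = 0.08; lower rank = 25 × 0.040 = 1; upper rank = 25 × 0.960 = 24.
The 1st smallest replicate is 2.368; the 24th is 4.485.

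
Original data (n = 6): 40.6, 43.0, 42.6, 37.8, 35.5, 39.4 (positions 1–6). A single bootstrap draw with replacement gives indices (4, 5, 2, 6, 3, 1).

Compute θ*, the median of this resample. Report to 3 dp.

θ* = 40.000

Resample values: 37.8, 35.5, 43.0, 39.4, 42.6, 40.6.
Sorted: 35.5, 37.8, 39.4, 40.6, 42.6, 43.0
Median = average of the two middle values = 40.000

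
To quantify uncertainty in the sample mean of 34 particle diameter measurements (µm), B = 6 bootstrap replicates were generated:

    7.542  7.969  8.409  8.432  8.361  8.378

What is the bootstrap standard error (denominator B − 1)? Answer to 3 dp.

Bootstrap SE is the standard deviation of the 6 replicate means.
Mean of replicates: (7.542 + 7.969 + 8.409 + 8.432 + 8.361 + 8.378) / 6 = 49.0910 / 6 = 8.1818
Sum of squared deviations: (−0.6398)² + (−0.2128)² + (+0.2272)² + (+0.2502)² + (+0.1792)² + (+0.1962)² = 0.6395
Variance = 0.6395 / 5 = 0.1279
SE* = √0.1279

SE* = 0.358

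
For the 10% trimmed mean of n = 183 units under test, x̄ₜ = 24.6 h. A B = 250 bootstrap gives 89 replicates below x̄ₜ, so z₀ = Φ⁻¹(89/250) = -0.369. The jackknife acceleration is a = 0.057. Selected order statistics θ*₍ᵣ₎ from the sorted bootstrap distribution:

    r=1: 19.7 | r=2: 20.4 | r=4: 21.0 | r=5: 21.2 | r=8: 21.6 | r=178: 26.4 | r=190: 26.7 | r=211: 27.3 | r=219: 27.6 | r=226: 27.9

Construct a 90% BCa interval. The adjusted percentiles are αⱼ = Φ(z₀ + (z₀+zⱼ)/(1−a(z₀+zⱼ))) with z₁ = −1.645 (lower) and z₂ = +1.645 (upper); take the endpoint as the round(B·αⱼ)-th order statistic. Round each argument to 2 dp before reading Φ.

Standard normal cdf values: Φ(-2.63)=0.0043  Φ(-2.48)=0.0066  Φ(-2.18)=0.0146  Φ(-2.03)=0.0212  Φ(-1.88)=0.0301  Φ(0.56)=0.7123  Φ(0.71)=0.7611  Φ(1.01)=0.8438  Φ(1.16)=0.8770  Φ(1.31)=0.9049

Lower: z₀ + z₁ = -0.369 + (-1.645) = -2.014; 1 − a(z₀+z₁) = 1 − (0.057)(-2.014) = 1.1148; argument = -0.369 + (-2.014)/1.1148 = -2.1756 → -2.18.
α₁ = Φ(-2.18) = 0.0146; rank = round(250 × 0.0146) = 4; θ*₍4₎ = 21.0.
Upper: z₀ + z₂ = 1.276; 1 − a(z₀+z₂) = 0.9273; argument = 1.0071 → 1.01; α₂ = 0.8438; rank = 211; θ*₍211₎ = 27.3.

(21.0, 27.3)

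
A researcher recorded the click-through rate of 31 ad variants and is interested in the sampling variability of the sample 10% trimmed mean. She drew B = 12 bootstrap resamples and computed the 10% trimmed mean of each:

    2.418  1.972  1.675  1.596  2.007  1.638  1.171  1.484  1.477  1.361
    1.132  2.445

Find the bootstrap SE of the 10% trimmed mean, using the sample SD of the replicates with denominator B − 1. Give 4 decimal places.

Bootstrap SE is the standard deviation of the 12 replicate 10% trimmed means.
Mean of replicates: (2.418 + 1.972 + 1.675 + 1.596 + 2.007 + 1.638 + 1.171 + 1.484 + 1.477 + 1.361 + 1.132 + 2.445) / 12 = 20.37600 / 12 = 1.69800
Sum of squared deviations: (+0.72000)² + (+0.27400)² + (−0.02300)² + (−0.10200)² + (+0.30900)² + (−0.06000)² + (−0.52700)² + (−0.21400)² + (−0.22100)² + (−0.33700)² + (−0.56600)² + (+0.74700)² = 2.06779
Variance = 2.06779 / 11 = 0.18798
SE* = √0.18798

SE* = 0.4336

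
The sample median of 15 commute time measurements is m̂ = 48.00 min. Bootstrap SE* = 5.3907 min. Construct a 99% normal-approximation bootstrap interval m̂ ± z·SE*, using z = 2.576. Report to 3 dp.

(34.114, 61.886)

Margin = 2.576 × 5.3907 = 13.8864
Interval: 48.00 ± 13.8864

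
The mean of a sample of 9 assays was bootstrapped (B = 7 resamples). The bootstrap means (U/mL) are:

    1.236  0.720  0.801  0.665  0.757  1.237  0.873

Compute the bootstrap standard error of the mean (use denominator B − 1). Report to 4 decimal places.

SE* = 0.2398

Bootstrap SE is the standard deviation of the 7 replicate means.
Mean of replicates: (1.236 + 0.720 + 0.801 + 0.665 + 0.757 + 1.237 + 0.873) / 7 = 6.28900 / 7 = 0.89843
Sum of squared deviations: (+0.33757)² + (−0.17843)² + (−0.09743)² + (−0.23343)² + (−0.14143)² + (+0.33857)² + (−0.02543)² = 0.34505
Variance = 0.34505 / 6 = 0.05751
SE* = √0.05751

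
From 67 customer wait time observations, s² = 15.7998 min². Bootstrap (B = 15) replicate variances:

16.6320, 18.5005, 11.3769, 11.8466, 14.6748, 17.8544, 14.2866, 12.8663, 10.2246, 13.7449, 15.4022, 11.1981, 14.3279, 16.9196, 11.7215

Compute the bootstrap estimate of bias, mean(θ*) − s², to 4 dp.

mean(θ*) = (16.6320 + 18.5005 + 11.3769 + 11.8466 + 14.6748 + 17.8544 + 14.2866 + 12.8663 + 10.2246 + 13.7449 + 15.4022 + 11.1981 + 14.3279 + 16.9196 + 11.7215) / 15 = 14.10513
bias = 14.10513 − 15.7998

bias = −1.6947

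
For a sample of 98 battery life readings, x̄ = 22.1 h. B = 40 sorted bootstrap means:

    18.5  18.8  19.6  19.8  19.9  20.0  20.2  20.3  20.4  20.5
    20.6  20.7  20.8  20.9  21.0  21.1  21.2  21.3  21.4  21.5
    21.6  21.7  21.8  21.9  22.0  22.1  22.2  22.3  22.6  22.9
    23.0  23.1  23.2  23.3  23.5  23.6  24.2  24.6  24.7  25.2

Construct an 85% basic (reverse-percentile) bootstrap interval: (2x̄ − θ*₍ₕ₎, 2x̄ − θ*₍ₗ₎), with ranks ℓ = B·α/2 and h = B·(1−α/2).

Percentile endpoints at ranks 3 and 37: θ*₍3₎ = 19.6, θ*₍37₎ = 24.2.
Basic interval reflects these around x̄:
  lower = 2 × 22.1 − 24.2 = 20.0
  upper = 2 × 22.1 − 19.6 = 24.6

(20.0, 24.6)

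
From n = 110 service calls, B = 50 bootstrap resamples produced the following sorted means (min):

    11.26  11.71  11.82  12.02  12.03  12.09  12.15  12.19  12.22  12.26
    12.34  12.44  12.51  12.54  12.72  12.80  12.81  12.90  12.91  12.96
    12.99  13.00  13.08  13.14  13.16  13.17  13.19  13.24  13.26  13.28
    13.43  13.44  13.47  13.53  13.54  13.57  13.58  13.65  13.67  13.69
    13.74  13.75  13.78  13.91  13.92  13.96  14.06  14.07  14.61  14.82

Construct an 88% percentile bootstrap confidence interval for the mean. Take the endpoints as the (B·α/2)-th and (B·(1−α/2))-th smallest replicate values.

(11.82, 14.06)

α = 0.12; lower rank = 50 × 0.060 = 3; upper rank = 50 × 0.940 = 47.
The 3rd smallest replicate is 11.82; the 47th is 14.06.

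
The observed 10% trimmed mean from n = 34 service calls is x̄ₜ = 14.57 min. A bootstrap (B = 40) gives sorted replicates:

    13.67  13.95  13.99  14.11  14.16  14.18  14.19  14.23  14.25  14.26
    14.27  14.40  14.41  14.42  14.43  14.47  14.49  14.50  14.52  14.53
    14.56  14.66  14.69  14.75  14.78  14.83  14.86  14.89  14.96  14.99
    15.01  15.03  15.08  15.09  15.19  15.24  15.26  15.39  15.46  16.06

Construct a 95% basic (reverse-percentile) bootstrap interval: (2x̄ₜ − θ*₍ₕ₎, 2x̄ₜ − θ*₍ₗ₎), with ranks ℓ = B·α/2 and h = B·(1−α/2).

(13.68, 15.47)

Percentile endpoints at ranks 1 and 39: θ*₍1₎ = 13.67, θ*₍39₎ = 15.46.
Basic interval reflects these around x̄ₜ:
  lower = 2 × 14.57 − 15.46 = 13.68
  upper = 2 × 14.57 − 13.67 = 15.47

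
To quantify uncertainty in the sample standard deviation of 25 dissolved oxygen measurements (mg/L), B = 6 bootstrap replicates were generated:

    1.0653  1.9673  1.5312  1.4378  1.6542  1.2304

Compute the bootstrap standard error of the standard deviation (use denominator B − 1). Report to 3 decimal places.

Bootstrap SE is the standard deviation of the 6 replicate standard deviations.
Mean of replicates: (1.0653 + 1.9673 + 1.5312 + 1.4378 + 1.6542 + 1.2304) / 6 = 8.88620 / 6 = 1.48103
Sum of squared deviations: (−0.41573)² + (+0.48627)² + (+0.05017)² + (−0.04323)² + (+0.17317)² + (−0.25063)² = 0.50648
Variance = 0.50648 / 5 = 0.10130
SE* = √0.10130

SE* = 0.318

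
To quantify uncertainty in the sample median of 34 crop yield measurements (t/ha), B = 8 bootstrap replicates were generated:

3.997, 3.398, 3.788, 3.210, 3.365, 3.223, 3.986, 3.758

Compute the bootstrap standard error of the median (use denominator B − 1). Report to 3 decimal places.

SE* = 0.329

Bootstrap SE is the standard deviation of the 8 replicate medians.
Mean of replicates: (3.997 + 3.398 + 3.788 + 3.210 + 3.365 + 3.223 + 3.986 + 3.758) / 8 = 28.7250 / 8 = 3.5906
Sum of squared deviations: (+0.4064)² + (−0.1926)² + (+0.1974)² + (−0.3806)² + (−0.2256)² + (−0.3676)² + (+0.3954)² + (+0.1674)² = 0.7565
Variance = 0.7565 / 7 = 0.1081
SE* = √0.1081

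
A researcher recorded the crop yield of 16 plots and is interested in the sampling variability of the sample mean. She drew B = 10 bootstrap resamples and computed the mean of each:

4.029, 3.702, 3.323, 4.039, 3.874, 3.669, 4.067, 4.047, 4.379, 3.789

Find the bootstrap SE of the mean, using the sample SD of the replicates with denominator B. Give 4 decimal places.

SE* = 0.2744

Bootstrap SE is the standard deviation of the 10 replicate means.
Mean of replicates: (4.029 + 3.702 + 3.323 + 4.039 + 3.874 + 3.669 + 4.067 + 4.047 + 4.379 + 3.789) / 10 = 38.91800 / 10 = 3.89180
Sum of squared deviations: (+0.13720)² + (−0.18980)² + (−0.56880)² + (+0.14720)² + (−0.01780)² + (−0.22280)² + (+0.17520)² + (+0.15520)² + (+0.48720)² + (−0.10280)² = 0.75272
Variance = 0.75272 / 10 = 0.07527
SE* = √0.07527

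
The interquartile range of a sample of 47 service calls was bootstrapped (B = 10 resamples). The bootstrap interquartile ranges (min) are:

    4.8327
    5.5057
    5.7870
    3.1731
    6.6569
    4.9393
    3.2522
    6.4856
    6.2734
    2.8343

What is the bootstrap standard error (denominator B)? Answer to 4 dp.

SE* = 1.3622

Bootstrap SE is the standard deviation of the 10 replicate interquartile ranges.
Mean of replicates: (4.8327 + 5.5057 + 5.7870 + 3.1731 + 6.6569 + 4.9393 + 3.2522 + 6.4856 + 6.2734 + 2.8343) / 10 = 49.74020 / 10 = 4.97402
Sum of squared deviations: (−0.14132)² + (+0.53168)² + (+0.81298)² + (−1.80092)² + (+1.68288)² + (−0.03472)² + (−1.72182)² + (+1.51158)² + (+1.29938)² + (−2.13972)² = 18.55652
Variance = 18.55652 / 10 = 1.85565
SE* = √1.85565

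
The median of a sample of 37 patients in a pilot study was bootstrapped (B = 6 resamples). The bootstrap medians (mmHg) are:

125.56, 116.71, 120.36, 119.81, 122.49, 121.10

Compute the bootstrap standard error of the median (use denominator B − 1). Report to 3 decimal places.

Bootstrap SE is the standard deviation of the 6 replicate medians.
Mean of replicates: (125.56 + 116.71 + 120.36 + 119.81 + 122.49 + 121.10) / 6 = 726.0300 / 6 = 121.0050
Sum of squared deviations: (+4.5550)² + (−4.2950)² + (−0.6450)² + (−1.1950)² + (+1.4850)² + (+0.0950)² = 43.2534
Variance = 43.2534 / 5 = 8.6507
SE* = √8.6507

SE* = 2.941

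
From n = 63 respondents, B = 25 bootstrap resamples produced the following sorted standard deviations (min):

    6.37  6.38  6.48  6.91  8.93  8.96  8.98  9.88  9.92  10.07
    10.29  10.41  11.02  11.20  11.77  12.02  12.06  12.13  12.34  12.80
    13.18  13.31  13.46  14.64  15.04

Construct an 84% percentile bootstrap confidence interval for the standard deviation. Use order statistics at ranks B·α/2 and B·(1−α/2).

(6.38, 13.46)

α = 0.16; lower rank = 25 × 0.080 = 2; upper rank = 25 × 0.920 = 23.
The 2nd smallest replicate is 6.38; the 23rd is 13.46.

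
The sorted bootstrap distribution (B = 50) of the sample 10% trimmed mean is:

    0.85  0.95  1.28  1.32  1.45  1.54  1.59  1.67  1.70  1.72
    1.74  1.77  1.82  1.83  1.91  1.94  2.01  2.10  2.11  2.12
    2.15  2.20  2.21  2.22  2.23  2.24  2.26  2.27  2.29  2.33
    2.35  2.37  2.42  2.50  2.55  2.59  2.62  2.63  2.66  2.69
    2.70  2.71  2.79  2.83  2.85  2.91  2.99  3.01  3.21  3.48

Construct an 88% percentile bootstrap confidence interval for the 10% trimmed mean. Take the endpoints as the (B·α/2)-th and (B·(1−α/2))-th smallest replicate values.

(1.28, 2.99)

α = 0.12; lower rank = 50 × 0.060 = 3; upper rank = 50 × 0.940 = 47.
The 3rd smallest replicate is 1.28; the 47th is 2.99.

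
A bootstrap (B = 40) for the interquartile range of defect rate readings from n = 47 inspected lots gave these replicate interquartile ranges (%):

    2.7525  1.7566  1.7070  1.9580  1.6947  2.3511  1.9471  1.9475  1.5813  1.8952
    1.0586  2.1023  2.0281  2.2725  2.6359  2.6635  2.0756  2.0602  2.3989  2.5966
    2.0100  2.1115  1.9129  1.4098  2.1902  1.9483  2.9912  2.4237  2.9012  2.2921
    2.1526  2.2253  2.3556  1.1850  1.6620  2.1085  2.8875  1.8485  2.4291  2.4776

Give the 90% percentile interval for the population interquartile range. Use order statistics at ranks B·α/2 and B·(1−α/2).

(1.1850, 2.8875)

Sorted replicates: 1.0586, 1.1850, 1.4098, 1.5813, 1.6620, 1.6947, 1.7070, 1.7566, 1.8485, 1.8952, 1.9129, 1.9471, 1.9475, 1.9483, 1.9580, 2.0100, 2.0281, 2.0602, 2.0756, 2.1023, 2.1085, 2.1115, 2.1526, 2.1902, 2.2253, 2.2725, 2.2921, 2.3511, 2.3556, 2.3989, 2.4237, 2.4291, 2.4776, 2.5966, 2.6359, 2.6635, 2.7525, 2.8875, 2.9012, 2.9912
α = 0.10; lower rank = 40 × 0.050 = 2; upper rank = 40 × 0.950 = 38.
The 2nd smallest replicate is 1.1850; the 38th is 2.8875.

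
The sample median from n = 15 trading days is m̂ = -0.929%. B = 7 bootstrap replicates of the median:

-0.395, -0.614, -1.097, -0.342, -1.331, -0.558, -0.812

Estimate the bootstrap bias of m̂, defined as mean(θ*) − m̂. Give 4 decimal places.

bias = +0.1934

mean(θ*) = ((-0.395) + (-0.614) + (-1.097) + (-0.342) + (-1.331) + (-0.558) + (-0.812)) / 7 = -0.73557
bias = -0.73557 − -0.929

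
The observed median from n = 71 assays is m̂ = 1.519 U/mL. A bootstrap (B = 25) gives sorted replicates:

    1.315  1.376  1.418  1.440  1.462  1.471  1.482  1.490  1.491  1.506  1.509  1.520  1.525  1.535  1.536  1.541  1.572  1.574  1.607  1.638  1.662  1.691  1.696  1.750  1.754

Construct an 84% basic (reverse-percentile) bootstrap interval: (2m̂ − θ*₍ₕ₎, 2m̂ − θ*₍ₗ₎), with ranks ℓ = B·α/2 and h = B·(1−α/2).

Percentile endpoints at ranks 2 and 23: θ*₍2₎ = 1.376, θ*₍23₎ = 1.696.
Basic interval reflects these around m̂:
  lower = 2 × 1.519 − 1.696 = 1.342
  upper = 2 × 1.519 − 1.376 = 1.662

(1.342, 1.662)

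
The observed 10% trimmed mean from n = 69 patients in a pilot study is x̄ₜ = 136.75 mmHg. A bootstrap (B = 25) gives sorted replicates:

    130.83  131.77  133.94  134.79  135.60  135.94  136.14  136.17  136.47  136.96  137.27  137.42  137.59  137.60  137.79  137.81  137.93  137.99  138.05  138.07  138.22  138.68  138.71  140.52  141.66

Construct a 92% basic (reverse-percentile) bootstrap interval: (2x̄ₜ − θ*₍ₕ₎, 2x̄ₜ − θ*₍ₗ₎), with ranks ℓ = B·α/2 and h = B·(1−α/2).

(132.98, 142.67)

Percentile endpoints at ranks 1 and 24: θ*₍1₎ = 130.83, θ*₍24₎ = 140.52.
Basic interval reflects these around x̄ₜ:
  lower = 2 × 136.75 − 140.52 = 132.98
  upper = 2 × 136.75 − 130.83 = 142.67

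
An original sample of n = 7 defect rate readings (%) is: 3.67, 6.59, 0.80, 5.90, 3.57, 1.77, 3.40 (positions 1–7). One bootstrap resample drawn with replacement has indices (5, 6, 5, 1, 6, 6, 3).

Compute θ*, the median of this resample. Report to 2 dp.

Resample values: 3.57, 1.77, 3.57, 3.67, 1.77, 1.77, 0.80.
Sorted: 0.80, 1.77, 1.77, 1.77, 3.57, 3.57, 3.67
Median = middle value = 1.77

θ* = 1.77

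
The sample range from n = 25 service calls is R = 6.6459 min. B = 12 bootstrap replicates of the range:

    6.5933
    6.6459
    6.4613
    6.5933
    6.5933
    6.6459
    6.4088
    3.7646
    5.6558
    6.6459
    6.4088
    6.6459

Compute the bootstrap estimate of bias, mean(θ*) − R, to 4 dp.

bias = −0.3907

mean(θ*) = (6.5933 + 6.6459 + 6.4613 + 6.5933 + 6.5933 + 6.6459 + 6.4088 + 3.7646 + 5.6558 + 6.6459 + 6.4088 + 6.6459) / 12 = 6.25523
bias = 6.25523 − 6.6459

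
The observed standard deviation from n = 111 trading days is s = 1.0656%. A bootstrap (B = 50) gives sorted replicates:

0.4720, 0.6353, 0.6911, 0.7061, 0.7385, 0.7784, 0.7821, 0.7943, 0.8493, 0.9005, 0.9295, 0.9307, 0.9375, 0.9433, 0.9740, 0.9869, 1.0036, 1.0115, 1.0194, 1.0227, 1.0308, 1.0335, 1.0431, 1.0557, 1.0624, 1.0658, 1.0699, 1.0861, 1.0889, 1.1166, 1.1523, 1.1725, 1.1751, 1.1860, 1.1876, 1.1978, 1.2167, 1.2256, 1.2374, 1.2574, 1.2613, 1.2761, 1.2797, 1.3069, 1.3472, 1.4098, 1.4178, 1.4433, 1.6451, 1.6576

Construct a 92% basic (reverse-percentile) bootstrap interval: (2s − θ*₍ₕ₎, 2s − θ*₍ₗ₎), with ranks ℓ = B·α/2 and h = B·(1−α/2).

Percentile endpoints at ranks 2 and 48: θ*₍2₎ = 0.6353, θ*₍48₎ = 1.4433.
Basic interval reflects these around s:
  lower = 2 × 1.0656 − 1.4433 = 0.6879
  upper = 2 × 1.0656 − 0.6353 = 1.4959

(0.6879, 1.4959)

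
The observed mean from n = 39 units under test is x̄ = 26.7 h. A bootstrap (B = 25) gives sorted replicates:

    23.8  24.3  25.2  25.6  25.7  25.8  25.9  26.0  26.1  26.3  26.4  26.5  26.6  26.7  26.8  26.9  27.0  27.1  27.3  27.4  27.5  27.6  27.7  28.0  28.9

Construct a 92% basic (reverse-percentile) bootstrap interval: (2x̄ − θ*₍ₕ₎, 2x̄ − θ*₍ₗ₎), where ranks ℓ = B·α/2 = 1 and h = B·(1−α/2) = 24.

Percentile endpoints at ranks 1 and 24: θ*₍1₎ = 23.8, θ*₍24₎ = 28.0.
Basic interval reflects these around x̄:
  lower = 2 × 26.7 − 28.0 = 25.4
  upper = 2 × 26.7 − 23.8 = 29.6

(25.4, 29.6)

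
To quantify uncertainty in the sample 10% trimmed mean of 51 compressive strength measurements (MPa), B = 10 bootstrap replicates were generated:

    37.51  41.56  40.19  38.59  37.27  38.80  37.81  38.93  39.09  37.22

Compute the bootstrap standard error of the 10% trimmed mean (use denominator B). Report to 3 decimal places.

SE* = 1.307

Bootstrap SE is the standard deviation of the 10 replicate 10% trimmed means.
Mean of replicates: (37.51 + 41.56 + 40.19 + 38.59 + 37.27 + 38.80 + 37.81 + 38.93 + 39.09 + 37.22) / 10 = 386.9700 / 10 = 38.6970
Sum of squared deviations: (−1.1870)² + (+2.8630)² + (+1.4930)² + (−0.1070)² + (−1.4270)² + (+0.1030)² + (−0.8870)² + (+0.2330)² + (+0.3930)² + (−1.4770)² = 17.0702
Variance = 17.0702 / 10 = 1.7070
SE* = √1.7070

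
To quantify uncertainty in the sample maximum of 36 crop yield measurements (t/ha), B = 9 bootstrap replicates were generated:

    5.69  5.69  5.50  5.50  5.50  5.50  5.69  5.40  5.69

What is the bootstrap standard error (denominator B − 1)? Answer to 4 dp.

SE* = 0.1151

Bootstrap SE is the standard deviation of the 9 replicate maximums.
Mean of replicates: (5.69 + 5.69 + 5.50 + 5.50 + 5.50 + 5.50 + 5.69 + 5.40 + 5.69) / 9 = 50.16000 / 9 = 5.57333
Sum of squared deviations: (+0.11667)² + (+0.11667)² + (−0.07333)² + (−0.07333)² + (−0.07333)² + (−0.07333)² + (+0.11667)² + (−0.17333)² + (+0.11667)² = 0.10600
Variance = 0.10600 / 8 = 0.01325
SE* = √0.01325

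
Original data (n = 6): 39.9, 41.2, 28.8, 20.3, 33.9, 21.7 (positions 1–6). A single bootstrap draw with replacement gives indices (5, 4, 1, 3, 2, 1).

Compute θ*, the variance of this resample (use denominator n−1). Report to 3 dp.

Resample values: 33.9, 20.3, 39.9, 28.8, 41.2, 39.9.
Mean = 34.0000; sum of squared deviations = 336.2000
s² = 336.2000 / 5 = 67.2400

θ* = 67.240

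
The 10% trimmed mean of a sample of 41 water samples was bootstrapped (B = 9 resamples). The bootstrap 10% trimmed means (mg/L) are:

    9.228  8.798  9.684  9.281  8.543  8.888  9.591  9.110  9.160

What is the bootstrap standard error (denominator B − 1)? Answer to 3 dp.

Bootstrap SE is the standard deviation of the 9 replicate 10% trimmed means.
Mean of replicates: (9.228 + 8.798 + 9.684 + 9.281 + 8.543 + 8.888 + 9.591 + 9.110 + 9.160) / 9 = 82.2830 / 9 = 9.1426
Sum of squared deviations: (+0.0854)² + (−0.3446)² + (+0.5414)² + (+0.1384)² + (−0.5996)² + (−0.2546)² + (+0.4484)² + (−0.0326)² + (+0.0174)² = 1.0651
Variance = 1.0651 / 8 = 0.1331
SE* = √0.1331

SE* = 0.365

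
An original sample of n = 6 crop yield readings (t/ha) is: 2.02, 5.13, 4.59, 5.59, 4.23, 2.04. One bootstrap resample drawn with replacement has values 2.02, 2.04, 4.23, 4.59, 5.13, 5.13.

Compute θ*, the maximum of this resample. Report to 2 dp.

Maximum = 5.13

θ* = 5.13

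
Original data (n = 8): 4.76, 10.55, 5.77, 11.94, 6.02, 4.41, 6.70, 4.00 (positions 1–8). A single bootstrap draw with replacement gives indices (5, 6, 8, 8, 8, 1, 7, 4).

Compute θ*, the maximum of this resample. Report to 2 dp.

θ* = 11.94

Resample values: 6.02, 4.41, 4.00, 4.00, 4.00, 4.76, 6.70, 11.94.
Maximum = 11.94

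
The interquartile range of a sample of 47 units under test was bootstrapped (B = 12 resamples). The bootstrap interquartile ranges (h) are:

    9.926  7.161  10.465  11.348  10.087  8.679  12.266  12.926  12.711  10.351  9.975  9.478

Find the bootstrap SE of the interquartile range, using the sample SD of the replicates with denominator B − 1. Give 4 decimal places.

Bootstrap SE is the standard deviation of the 12 replicate interquartile ranges.
Mean of replicates: (9.926 + 7.161 + 10.465 + 11.348 + 10.087 + 8.679 + 12.266 + 12.926 + 12.711 + 10.351 + 9.975 + 9.478) / 12 = 125.37300 / 12 = 10.44775
Sum of squared deviations: (−0.52175)² + (−3.28675)² + (+0.01725)² + (+0.90025)² + (−0.36075)² + (−1.76875)² + (+1.81825)² + (+2.47825)² + (+2.26325)² + (−0.09675)² + (−0.47275)² + (−0.96975)² = 30.88764
Variance = 30.88764 / 11 = 2.80797
SE* = √2.80797

SE* = 1.6757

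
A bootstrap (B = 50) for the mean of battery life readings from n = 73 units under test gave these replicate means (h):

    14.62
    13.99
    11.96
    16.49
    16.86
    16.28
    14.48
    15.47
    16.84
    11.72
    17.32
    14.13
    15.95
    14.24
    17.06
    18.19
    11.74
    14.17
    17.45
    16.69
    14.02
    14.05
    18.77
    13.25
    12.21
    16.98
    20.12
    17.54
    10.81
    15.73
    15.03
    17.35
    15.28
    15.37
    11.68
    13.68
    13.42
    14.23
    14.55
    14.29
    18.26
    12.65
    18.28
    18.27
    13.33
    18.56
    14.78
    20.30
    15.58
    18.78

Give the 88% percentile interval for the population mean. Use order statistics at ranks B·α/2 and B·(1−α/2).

Sorted replicates: 10.81, 11.68, 11.72, 11.74, 11.96, 12.21, 12.65, 13.25, 13.33, 13.42, 13.68, 13.99, 14.02, 14.05, 14.13, 14.17, 14.23, 14.24, 14.29, 14.48, 14.55, 14.62, 14.78, 15.03, 15.28, 15.37, 15.47, 15.58, 15.73, 15.95, 16.28, 16.49, 16.69, 16.84, 16.86, 16.98, 17.06, 17.32, 17.35, 17.45, 17.54, 18.19, 18.26, 18.27, 18.28, 18.56, 18.77, 18.78, 20.12, 20.30
α = 0.12; lower rank = 50 × 0.060 = 3; upper rank = 50 × 0.940 = 47.
The 3rd smallest replicate is 11.72; the 47th is 18.77.

(11.72, 18.77)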